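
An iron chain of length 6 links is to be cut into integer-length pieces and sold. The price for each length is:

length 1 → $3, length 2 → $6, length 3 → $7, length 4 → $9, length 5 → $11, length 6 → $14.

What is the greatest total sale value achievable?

Build best[k] bottom-up: best[k] = max over allowed piece i of (p[i] + best[k−i]).
best[1] = 3
best[2] = max(3+3, 6+0) = 6
best[3] = max(3+6, 6+3, 7+0) = 9
best[4] = max(3+9, 6+6, 7+3, 9+0) = 12
best[5] = max(3+12, 6+9, 7+6, 9+3, 11+0) = 15
best[6] = max(3+15, 6+12, 7+9, 9+6, 11+3, 14+0) = 18
One optimal cutting: 1 + 1 + 1 + 1 + 1 + 1 → $3 + $3 + $3 + $3 + $3 + $3 = $18.

18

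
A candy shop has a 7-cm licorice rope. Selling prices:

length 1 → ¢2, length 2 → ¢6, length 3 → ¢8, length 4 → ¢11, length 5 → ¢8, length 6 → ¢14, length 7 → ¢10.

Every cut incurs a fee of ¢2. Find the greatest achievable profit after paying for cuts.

Build r[k] bottom-up: r[k] = max over allowed piece i of (p[i] + r[k−i]) − 2 per cut.
r[1] = 2
r[2] = max(2+2-2, 6+0) = 6
r[3] = max(2+6-2, 6+2-2, 8+0) = 8
r[4] = max(2+8-2, 6+6-2, 8+2-2, 11+0) = 11
r[5] = max(2+11-2, 6+8-2, 8+6-2, 11+2-2, 8+0) = 12
r[6] = max(2+12-2, 6+11-2, 8+8-2, 11+6-2, 8+2-2, 14+0) = 15
r[7] = max(2+15-2, 6+12-2, 8+11-2, …, 14+2-2, 10+0) = 17
One optimal plan: pieces 4 + 3 (1 cut) → ¢19 − ¢2 = ¢17.

17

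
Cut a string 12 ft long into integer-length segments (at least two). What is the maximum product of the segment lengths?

Let m[k] be the best product for length k (with at least one cut). For each first piece i, the rest contributes max(k−i, m[k−i]).
Small cases: m[2]=1, m[3]=2, m[4]=4, m[5]=6, m[6]=9, m[7]=12.
m[8] = 2·max(6,9) = 2·9 = 18
m[9] = 3·max(6,9) = 3·9 = 27
m[10] = 2·max(8,18) = 2·18 = 36
m[11] = 2·max(9,27) = 2·27 = 54
m[12] = 3·max(9,27) = 3·27 = 81
One optimal split: 3 + 3 + 3 + 3; product 3·3·3·3 = 81.

81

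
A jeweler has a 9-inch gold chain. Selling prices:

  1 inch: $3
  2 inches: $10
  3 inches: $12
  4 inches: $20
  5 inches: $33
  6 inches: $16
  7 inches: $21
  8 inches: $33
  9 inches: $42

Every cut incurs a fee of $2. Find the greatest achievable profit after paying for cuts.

Consider every possible first cut. v[k] is the best of p[i]+v[k−i] over all sellable i≤k, charging 2 whenever i<k.
v[1] = 3
v[2] = max(3+3-2, 10+0) = 10
v[3] = max(3+10-2, 10+3-2, 12+0) = 12
v[4] = max(3+12-2, 10+10-2, 12+3-2, 20+0) = 20
v[5] = max(3+20-2, 10+12-2, 12+10-2, 20+3-2, 33+0) = 33
v[6] = max(3+33-2, 10+20-2, 12+12-2, 20+10-2, 33+3-2, 16+0) = 34
v[7] = max(3+34-2, 10+33-2, 12+20-2, …, 16+3-2, 21+0) = 41
v[8] = max(3+41-2, 10+34-2, 12+33-2, …, 21+3-2, 33+0) = 43
v[9] = max(3+43-2, 10+41-2, 12+34-2, …, 33+3-2, 42+0) = 51
One optimal plan: pieces 5 + 4 (1 cut) → $53 − $2 = $51.

51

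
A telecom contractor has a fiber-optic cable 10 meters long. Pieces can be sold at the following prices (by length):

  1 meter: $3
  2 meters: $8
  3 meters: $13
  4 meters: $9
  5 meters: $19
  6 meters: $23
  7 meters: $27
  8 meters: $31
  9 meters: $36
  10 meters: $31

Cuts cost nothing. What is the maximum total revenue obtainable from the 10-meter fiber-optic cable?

42

Build R[k] bottom-up: R[k] = max over allowed piece i of (p[i] + R[k−i]).
R[1] = 3
R[2] = 8
R[3] = 13
R[4] = 16  (first piece 1, then R[3]=13)
R[5] = 21  (first piece 2, then R[3]=13)
R[6] = 26  (first piece 3, then R[3]=13)
R[7] = 29  (first piece 1, then R[6]=26)
R[8] = 34  (first piece 2, then R[6]=26)
R[9] = 39  (first piece 3, then R[6]=26)
R[10] = 42  (first piece 1, then R[9]=39)
One optimal cutting: 3 + 3 + 3 + 1 → $13 + $13 + $13 + $3 = $42.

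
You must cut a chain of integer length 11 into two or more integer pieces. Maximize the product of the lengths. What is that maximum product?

Let f[k] be the best product for length k (with at least one cut). For each first piece i, the rest contributes max(k−i, f[k−i]).
f[2] = 1*max(1,0) = 1*1 = 1
f[3] = 1*max(2,1) = 1*2 = 2
f[4] = 2*max(2,1) = 2*2 = 4
f[5] = 2*max(3,2) = 2*3 = 6
f[6] = 3*max(3,2) = 3*3 = 9
f[7] = 2*max(5,6) = 2*6 = 12
f[8] = 2*max(6,9) = 2*9 = 18
f[9] = 3*max(6,9) = 3*9 = 27
f[10] = 2*max(8,18) = 2*18 = 36
f[11] = 2*max(9,27) = 2*27 = 54
One optimal split: 3 + 3 + 3 + 2; product 3*3*3*2 = 54.

54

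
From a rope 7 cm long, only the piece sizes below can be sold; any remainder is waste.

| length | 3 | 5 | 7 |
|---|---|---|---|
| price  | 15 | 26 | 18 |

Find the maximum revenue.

Build f[k] bottom-up: f[k] = max over allowed piece i of (p[i] + f[k−i]).
f[1] = 0
f[2] = 0
f[3] = 15
f[4] = 15
f[5] = max(15+0, 26+0) = 26
f[6] = max(15+15, 26+0) = 30
f[7] = max(15+15, 26+0, 18+0) = 30
One optimal cutting: pieces 3 + 3 with 1 cm of scrap → $30.

30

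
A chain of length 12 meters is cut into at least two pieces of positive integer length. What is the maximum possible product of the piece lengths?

Define f[k] = max over 1≤i<k of i · max(k−i, f[k−i]); the inner max lets the remainder stay uncut if that's better.
Small cases: f[2]=1, f[3]=2, f[4]=4, f[5]=6, f[6]=9, f[7]=12.
f[8] = 2·max(6,9) = 2·9 = 18
f[9] = 3·max(6,9) = 3·9 = 27
f[10] = 2·max(8,18) = 2·18 = 36
f[11] = 2·max(9,27) = 2·27 = 54
f[12] = 3·max(9,27) = 3·27 = 81
One optimal split: 3 + 3 + 3 + 3; product 3·3·3·3 = 81.

81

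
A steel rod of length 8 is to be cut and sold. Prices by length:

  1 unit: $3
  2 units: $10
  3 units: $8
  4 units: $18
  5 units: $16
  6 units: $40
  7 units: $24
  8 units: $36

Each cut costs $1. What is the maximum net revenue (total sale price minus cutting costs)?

Build v[k] bottom-up: v[k] = max over allowed piece i of (p[i] + v[k−i]) − 1 per cut.
v[1] = 3
v[2] = max(3+3-1, 10+0) = 10
v[3] = max(3+10-1, 10+3-1, 8+0) = 12
v[4] = max(3+12-1, 10+10-1, 8+3-1, 18+0) = 19
v[5] = max(3+19-1, 10+12-1, 8+10-1, 18+3-1, 16+0) = 21
v[6] = max(3+21-1, 10+19-1, 8+12-1, 18+10-1, 16+3-1, 40+0) = 40
v[7] = max(3+40-1, 10+21-1, 8+19-1, …, 40+3-1, 24+0) = 42
v[8] = max(3+42-1, 10+40-1, 8+21-1, …, 24+3-1, 36+0) = 49
One optimal plan: pieces 6 + 2 (1 cut) → $50 − $1 = $49.

49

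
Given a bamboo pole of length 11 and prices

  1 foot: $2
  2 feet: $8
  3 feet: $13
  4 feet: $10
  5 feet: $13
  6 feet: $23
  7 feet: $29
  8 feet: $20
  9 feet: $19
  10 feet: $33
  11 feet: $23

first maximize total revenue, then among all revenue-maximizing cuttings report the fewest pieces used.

4

Let r[k] be the best obtainable value from length k. For each k, try every first piece i and keep the best of price[i] + r[k−i].
r[1] = 2
r[2] = 8
r[3] = 13
r[4] = 16  (first piece 2, then r[2]=8)
r[5] = 21  (first piece 2, then r[3]=13)
r[6] = 26  (first piece 3, then r[3]=13)
r[7] = 29  (first piece 2, then r[5]=21)
r[8] = 34  (first piece 2, then r[6]=26)
r[9] = 39  (first piece 3, then r[6]=26)
r[10] = 42  (first piece 2, then r[8]=34)
r[11] = 47  (first piece 2, then r[9]=39)
Maximum revenue is $47.
Now minimize piece count subject to staying optimal: for each k, pieces[k] = 1 + min over i with p[i]+r[k−i]=r[k] of pieces[k−i].
pieces[8] = 3
pieces[9] = 3
pieces[10] = 2
pieces[11] = 4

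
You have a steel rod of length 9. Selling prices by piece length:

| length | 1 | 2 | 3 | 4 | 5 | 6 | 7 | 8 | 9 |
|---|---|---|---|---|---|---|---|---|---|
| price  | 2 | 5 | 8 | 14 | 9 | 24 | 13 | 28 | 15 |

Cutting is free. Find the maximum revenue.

32

Let best[k] be the best obtainable value from length k. For each k, try every first piece i and keep the best of price[i] + best[k−i].
best[1] = 2
best[2] = 5
best[3] = 8
best[4] = 14
best[5] = 16  (first piece 1, then best[4]=14)
best[6] = 24
best[7] = 26  (first piece 1, then best[6]=24)
best[8] = 29  (first piece 2, then best[6]=24)
best[9] = 32  (first piece 3, then best[6]=24)
One optimal cutting: 6 + 3 → $24 + $8 = $32.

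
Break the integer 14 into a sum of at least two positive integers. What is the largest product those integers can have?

Fill f[k] for k=2..14: at each k try every first piece i and multiply by the better of (k−i) uncut or f[k−i].
f[2] = 1×max(1,0) = 1×1 = 1
f[3] = max(1×2, 2×1) = 2
f[4] = max(1×3, 2×2, 3×1) = 4
f[5] = max(1×4, 2×3, 3×2, 4×1) = 6
f[6] = max(1×6, 2×4, 3×3, 4×2, 5×1) = 9
f[7] = max(1×9, 2×6, 3×4, 4×3, 5×2, 6×1) = 12
f[8] = max(1×12, 2×9, 3×6, …, 6×2, 7×1) = 18
f[9] = max(1×18, 2×12, 3×9, …, 7×2, 8×1) = 27
f[10] = max(1×27, 2×18, 3×12, …, 8×2, 9×1) = 36
f[11] = max(1×36, 2×27, 3×18, …, 9×2, 10×1) = 54
f[12] = max(1×54, 2×36, 3×27, …, 10×2, 11×1) = 81
f[13] = max(1×81, 2×54, 3×36, …, 11×2, 12×1) = 108
f[14] = max(1×108, 2×81, 3×54, …, 12×2, 13×1) = 162
One optimal split: 3 + 3 + 3 + 3 + 2; product 3×3×3×3×2 = 162.

162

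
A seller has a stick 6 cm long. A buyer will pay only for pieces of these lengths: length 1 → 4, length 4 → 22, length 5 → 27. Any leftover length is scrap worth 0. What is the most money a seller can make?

31

Build best[k] bottom-up: best[k] = max over allowed piece i of (p[i] + best[k−i]).
best[1] = 4
best[2] = 8  (first piece 1, then best[1]=4)
best[3] = 12  (first piece 1, then best[2]=8)
best[4] = max(4+12, 22+0) = 22
best[5] = max(4+22, 22+4, 27+0) = 27
best[6] = max(4+27, 22+8, 27+4) = 31
One optimal cutting: 5 + 1 → 31.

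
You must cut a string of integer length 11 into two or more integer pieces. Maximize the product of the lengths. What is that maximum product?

54

Let P[k] be the best product for length k (with at least one cut). For each first piece i, the rest contributes max(k−i, P[k−i]).
P[2] = 1·max(1,0) = 1·1 = 1
P[3] = max(1·2, 2·1) = 2
P[4] = max(1·3, 2·2, 3·1) = 4
P[5] = max(1·4, 2·3, 3·2, 4·1) = 6
P[6] = max(1·6, 2·4, 3·3, 4·2, 5·1) = 9
P[7] = max(1·9, 2·6, 3·4, 4·3, 5·2, 6·1) = 12
P[8] = max(1·12, 2·9, 3·6, …, 6·2, 7·1) = 18
P[9] = max(1·18, 2·12, 3·9, …, 7·2, 8·1) = 27
P[10] = max(1·27, 2·18, 3·12, …, 8·2, 9·1) = 36
P[11] = max(1·36, 2·27, 3·18, …, 9·2, 10·1) = 54
One optimal split: 3 + 3 + 3 + 2; product 3·3·3·2 = 54.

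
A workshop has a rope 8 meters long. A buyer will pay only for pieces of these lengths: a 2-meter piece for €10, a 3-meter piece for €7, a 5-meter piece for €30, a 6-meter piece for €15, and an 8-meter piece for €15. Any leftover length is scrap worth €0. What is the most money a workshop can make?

40

Let f[k] be the best obtainable value from length k. For each k, try every first piece i and keep the best of price[i] + f[k−i].
f[1] = 0
f[2] = 10
f[3] = max(10+0, 7+0) = 10
f[4] = max(10+10, 7+0) = 20
f[5] = max(10+10, 7+10, 30+0) = 30
f[6] = max(10+20, 7+10, 30+0, 15+0) = 30
f[7] = max(10+30, 7+20, 30+10, 15+0) = 40
f[8] = max(10+30, 7+30, 30+10, 15+10, 15+0) = 40
One optimal cutting: pieces 5 + 2 with 1 meter of scrap → €40.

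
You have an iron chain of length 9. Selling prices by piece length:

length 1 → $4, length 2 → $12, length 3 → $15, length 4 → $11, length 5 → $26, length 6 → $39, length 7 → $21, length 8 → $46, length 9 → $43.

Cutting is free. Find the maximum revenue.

55

Build R[k] bottom-up: R[k] = max over allowed piece i of (p[i] + R[k−i]).
R[1] = 4
R[2] = max(4+4, 12+0) = 12
R[3] = max(4+12, 12+4, 15+0) = 16
R[4] = max(4+16, 12+12, 15+4, 11+0) = 24
R[5] = max(4+24, 12+16, 15+12, 11+4, 26+0) = 28
R[6] = max(4+28, 12+24, 15+16, 11+12, 26+4, 39+0) = 39
R[7] = max(4+39, 12+28, 15+24, …, 39+4, 21+0) = 43
R[8] = max(4+43, 12+39, 15+28, …, 21+4, 46+0) = 51
R[9] = max(4+51, 12+43, 15+39, …, 46+4, 43+0) = 55
One optimal cutting: 6 + 2 + 1 → $39 + $12 + $4 = $55.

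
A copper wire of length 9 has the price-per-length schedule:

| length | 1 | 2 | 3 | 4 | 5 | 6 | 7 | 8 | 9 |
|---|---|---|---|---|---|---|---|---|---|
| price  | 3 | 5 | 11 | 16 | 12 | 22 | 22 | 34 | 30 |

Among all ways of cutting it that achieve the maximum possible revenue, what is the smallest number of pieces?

2

Let r[k] be the best obtainable value from length k. For each k, try every first piece i and keep the best of price[i] + r[k−i].
r[1] = 3
r[2] = max(3+3, 5+0) = 6
r[3] = max(3+6, 5+3, 11+0) = 11
r[4] = max(3+11, 5+6, 11+3, 16+0) = 16
r[5] = max(3+16, 5+11, 11+6, 16+3, 12+0) = 19
r[6] = max(3+19, 5+16, 11+11, 16+6, 12+3, 22+0) = 22
r[7] = max(3+22, 5+19, 11+16, …, 22+3, 22+0) = 27
r[8] = max(3+27, 5+22, 11+19, …, 22+3, 34+0) = 34
r[9] = max(3+34, 5+27, 11+22, …, 34+3, 30+0) = 37
Maximum revenue is €37.
Now minimize piece count subject to staying optimal: for each k, pieces[k] = 1 + min over i with p[i]+r[k−i]=r[k] of pieces[k−i].
pieces[6] = 1
pieces[7] = 2
pieces[8] = 1
pieces[9] = 2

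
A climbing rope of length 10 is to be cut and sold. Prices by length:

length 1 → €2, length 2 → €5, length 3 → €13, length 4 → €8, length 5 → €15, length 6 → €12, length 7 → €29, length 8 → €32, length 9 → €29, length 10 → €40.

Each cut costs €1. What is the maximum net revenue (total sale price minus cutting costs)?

41

Let r[k] be the best obtainable value from length k. For each k, try every first piece i and keep the best of price[i] + r[k−i] minus the 1 cut fee when i<k.
r[1] = 2
r[2] = max(2+2-1, 5+0) = 5
r[3] = max(2+5-1, 5+2-1, 13+0) = 13
r[4] = max(2+13-1, 5+5-1, 13+2-1, 8+0) = 14
r[5] = max(2+14-1, 5+13-1, 13+5-1, 8+2-1, 15+0) = 17
r[6] = max(2+17-1, 5+14-1, 13+13-1, 8+5-1, 15+2-1, 12+0) = 25
r[7] = max(2+25-1, 5+17-1, 13+14-1, …, 12+2-1, 29+0) = 29
r[8] = max(2+29-1, 5+25-1, 13+17-1, …, 29+2-1, 32+0) = 32
r[9] = max(2+32-1, 5+29-1, 13+25-1, …, 32+2-1, 29+0) = 37
r[10] = max(2+37-1, 5+32-1, 13+29-1, …, 29+2-1, 40+0) = 41
One optimal plan: pieces 7 + 3 (1 cut) → €42 − €1 = €41.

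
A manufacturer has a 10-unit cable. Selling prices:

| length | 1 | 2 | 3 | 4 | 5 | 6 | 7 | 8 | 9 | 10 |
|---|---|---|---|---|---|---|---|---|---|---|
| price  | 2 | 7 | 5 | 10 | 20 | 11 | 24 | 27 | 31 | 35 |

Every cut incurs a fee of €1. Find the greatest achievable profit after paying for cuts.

39

Build net[k] bottom-up: net[k] = max over allowed piece i of (p[i] + net[k−i]) − 1 per cut.
net[1] = 2
net[2] = max(2+2-1, 7+0) = 7
net[3] = max(2+7-1, 7+2-1, 5+0) = 8
net[4] = max(2+8-1, 7+7-1, 5+2-1, 10+0) = 13
net[5] = max(2+13-1, 7+8-1, 5+7-1, 10+2-1, 20+0) = 20
net[6] = max(2+20-1, 7+13-1, 5+8-1, 10+7-1, 20+2-1, 11+0) = 21
net[7] = max(2+21-1, 7+20-1, 5+13-1, …, 11+2-1, 24+0) = 26
net[8] = max(2+26-1, 7+21-1, 5+20-1, …, 24+2-1, 27+0) = 27
net[9] = max(2+27-1, 7+26-1, 5+21-1, …, 27+2-1, 31+0) = 32
net[10] = max(2+32-1, 7+27-1, 5+26-1, …, 31+2-1, 35+0) = 39
One optimal plan: pieces 5 + 5 (1 cut) → €40 − €1 = €39.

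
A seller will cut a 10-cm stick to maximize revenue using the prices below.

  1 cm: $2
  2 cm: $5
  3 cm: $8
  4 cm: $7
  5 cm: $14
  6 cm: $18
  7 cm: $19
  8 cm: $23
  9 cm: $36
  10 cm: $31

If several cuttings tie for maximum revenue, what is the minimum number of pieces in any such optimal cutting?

2

Let r[k] be the best obtainable value from length k. For each k, try every first piece i and keep the best of price[i] + r[k−i].
r[1] = 2
r[2] = 5
r[3] = 8
r[4] = 10  (first piece 1, then r[3]=8)
r[5] = 14
r[6] = 18
r[7] = 20  (first piece 1, then r[6]=18)
r[8] = 23  (first piece 2, then r[6]=18)
r[9] = 36
r[10] = 38  (first piece 1, then r[9]=36)
Maximum revenue is $38.
Now minimize piece count subject to staying optimal: for each k, pieces[k] = 1 + min over i with p[i]+r[k−i]=r[k] of pieces[k−i].
pieces[7] = 2
pieces[8] = 1
pieces[9] = 1
pieces[10] = 2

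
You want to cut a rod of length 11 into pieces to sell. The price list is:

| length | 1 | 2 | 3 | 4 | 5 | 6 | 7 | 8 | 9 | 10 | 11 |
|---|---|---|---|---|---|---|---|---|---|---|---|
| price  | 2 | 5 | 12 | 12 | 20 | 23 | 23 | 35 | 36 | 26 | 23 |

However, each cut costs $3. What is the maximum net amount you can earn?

44

Build v[k] bottom-up: v[k] = max over allowed piece i of (p[i] + v[k−i]) − 3 per cut.
v[1] = 2
v[2] = max(2+2-3, 5+0) = 5
v[3] = max(2+5-3, 5+2-3, 12+0) = 12
v[4] = max(2+12-3, 5+5-3, 12+2-3, 12+0) = 12
v[5] = max(2+12-3, 5+12-3, 12+5-3, 12+2-3, 20+0) = 20
v[6] = max(2+20-3, 5+12-3, 12+12-3, 12+5-3, 20+2-3, 23+0) = 23
v[7] = max(2+23-3, 5+20-3, 12+12-3, …, 23+2-3, 23+0) = 23
v[8] = max(2+23-3, 5+23-3, 12+20-3, …, 23+2-3, 35+0) = 35
v[9] = max(2+35-3, 5+23-3, 12+23-3, …, 35+2-3, 36+0) = 36
v[10] = max(2+36-3, 5+35-3, 12+23-3, …, 36+2-3, 26+0) = 37
v[11] = max(2+37-3, 5+36-3, 12+35-3, …, 26+2-3, 23+0) = 44
One optimal plan: pieces 8 + 3 (1 cut) → $47 − $3 = $44.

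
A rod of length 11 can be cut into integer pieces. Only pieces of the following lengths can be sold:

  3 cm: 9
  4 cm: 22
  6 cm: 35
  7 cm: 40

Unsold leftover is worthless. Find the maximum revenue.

62

Let r[k] be the best obtainable value from length k. For each k, try every first piece i and keep the best of price[i] + r[k−i].
r[1] = 0
r[2] = 0
r[3] = 9
r[4] = 22
r[5] = 22
r[6] = 35
r[7] = 40
r[8] = 44  (first piece 4, then r[4]=22)
r[9] = 44
r[10] = 57  (first piece 4, then r[6]=35)
r[11] = 62  (first piece 4, then r[7]=40)
One optimal cutting: 7 + 4 → 62.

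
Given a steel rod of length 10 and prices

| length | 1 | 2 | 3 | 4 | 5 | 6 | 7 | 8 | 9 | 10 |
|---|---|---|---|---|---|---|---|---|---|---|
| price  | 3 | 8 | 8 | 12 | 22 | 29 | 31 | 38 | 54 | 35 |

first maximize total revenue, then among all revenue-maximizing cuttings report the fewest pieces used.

Let r[k] be the best obtainable value from length k. For each k, try every first piece i and keep the best of price[i] + r[k−i].
r[1] = 3
r[2] = 8
r[3] = 11  (first piece 1, then r[2]=8)
r[4] = 16  (first piece 2, then r[2]=8)
r[5] = 22
r[6] = 29
r[7] = 32  (first piece 1, then r[6]=29)
r[8] = 38
r[9] = 54
r[10] = 57  (first piece 1, then r[9]=54)
Maximum revenue is $57.
Now minimize piece count subject to staying optimal: for each k, pieces[k] = 1 + min over i with p[i]+r[k−i]=r[k] of pieces[k−i].
pieces[7] = 2
pieces[8] = 1
pieces[9] = 1
pieces[10] = 2

2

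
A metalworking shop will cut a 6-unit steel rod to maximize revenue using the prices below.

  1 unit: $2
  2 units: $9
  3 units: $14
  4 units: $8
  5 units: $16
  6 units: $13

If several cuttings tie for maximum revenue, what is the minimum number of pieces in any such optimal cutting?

Let r[k] be the best obtainable value from length k. For each k, try every first piece i and keep the best of price[i] + r[k−i].
r[1] = 2
r[2] = max(2+2, 9+0) = 9
r[3] = max(2+9, 9+2, 14+0) = 14
r[4] = max(2+14, 9+9, 14+2, 8+0) = 18
r[5] = max(2+18, 9+14, 14+9, 8+2, 16+0) = 23
r[6] = max(2+23, 9+18, 14+14, 8+9, 16+2, 13+0) = 28
Maximum revenue is $28.
Now minimize piece count subject to staying optimal: for each k, pieces[k] = 1 + min over i with p[i]+r[k−i]=r[k] of pieces[k−i].
pieces[3] = 1
pieces[4] = 2
pieces[5] = 2
pieces[6] = 2

2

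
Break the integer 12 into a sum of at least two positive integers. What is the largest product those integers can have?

Define m[k] = max over 1≤i<k of i · max(k−i, m[k−i]); the inner max lets the remainder stay uncut if that's better.
m[2] = 1×max(1,0) = 1×1 = 1
m[3] = 1×max(2,1) = 1×2 = 2
m[4] = 2×max(2,1) = 2×2 = 4
m[5] = 2×max(3,2) = 2×3 = 6
m[6] = 3×max(3,2) = 3×3 = 9
m[7] = 2×max(5,6) = 2×6 = 12
m[8] = 2×max(6,9) = 2×9 = 18
m[9] = 3×max(6,9) = 3×9 = 27
m[10] = 2×max(8,18) = 2×18 = 36
m[11] = 2×max(9,27) = 2×27 = 54
m[12] = 3×max(9,27) = 3×27 = 81
One optimal split: 3 + 3 + 3 + 3; product 3×3×3×3 = 81.

81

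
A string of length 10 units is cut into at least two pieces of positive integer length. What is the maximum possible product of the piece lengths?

36

Let prod[k] be the best product for length k (with at least one cut). For each first piece i, the rest contributes max(k−i, prod[k−i]).
prod[2] = 1*max(1,0) = 1*1 = 1
prod[3] = 1*max(2,1) = 1*2 = 2
prod[4] = 2*max(2,1) = 2*2 = 4
prod[5] = 2*max(3,2) = 2*3 = 6
prod[6] = 3*max(3,2) = 3*3 = 9
prod[7] = 2*max(5,6) = 2*6 = 12
prod[8] = 2*max(6,9) = 2*9 = 18
prod[9] = 3*max(6,9) = 3*9 = 27
prod[10] = 2*max(8,18) = 2*18 = 36
One optimal split: 3 + 3 + 2 + 2; product 3*3*2*2 = 36.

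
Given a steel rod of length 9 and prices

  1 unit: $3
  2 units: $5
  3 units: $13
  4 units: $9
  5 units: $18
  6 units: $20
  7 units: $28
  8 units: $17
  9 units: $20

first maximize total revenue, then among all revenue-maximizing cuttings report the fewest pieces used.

3

Consider every possible first cut. r[k] is the best of p[i]+r[k−i] over all sellable i≤k.
r[1] = 3
r[2] = 6  (first piece 1, then r[1]=3)
r[3] = 13
r[4] = 16  (first piece 1, then r[3]=13)
r[5] = 19  (first piece 1, then r[4]=16)
r[6] = 26  (first piece 3, then r[3]=13)
r[7] = 29  (first piece 1, then r[6]=26)
r[8] = 32  (first piece 1, then r[7]=29)
r[9] = 39  (first piece 3, then r[6]=26)
Maximum revenue is $39.
Now minimize piece count subject to staying optimal: for each k, pieces[k] = 1 + min over i with p[i]+r[k−i]=r[k] of pieces[k−i].
pieces[6] = 2
pieces[7] = 3
pieces[8] = 4
pieces[9] = 3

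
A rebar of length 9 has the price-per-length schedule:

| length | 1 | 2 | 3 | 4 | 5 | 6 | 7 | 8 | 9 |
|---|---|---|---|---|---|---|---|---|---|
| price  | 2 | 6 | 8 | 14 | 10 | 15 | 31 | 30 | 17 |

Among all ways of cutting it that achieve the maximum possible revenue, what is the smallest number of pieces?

Let r[k] be the best obtainable value from length k. For each k, try every first piece i and keep the best of price[i] + r[k−i].
r[1] = 2
r[2] = max(2+2, 6+0) = 6
r[3] = max(2+6, 6+2, 8+0) = 8
r[4] = max(2+8, 6+6, 8+2, 14+0) = 14
r[5] = max(2+14, 6+8, 8+6, 14+2, 10+0) = 16
r[6] = max(2+16, 6+14, 8+8, 14+6, 10+2, 15+0) = 20
r[7] = max(2+20, 6+16, 8+14, …, 15+2, 31+0) = 31
r[8] = max(2+31, 6+20, 8+16, …, 31+2, 30+0) = 33
r[9] = max(2+33, 6+31, 8+20, …, 30+2, 17+0) = 37
Maximum revenue is ₹37.
Now minimize piece count subject to staying optimal: for each k, pieces[k] = 1 + min over i with p[i]+r[k−i]=r[k] of pieces[k−i].
pieces[6] = 2
pieces[7] = 1
pieces[8] = 2
pieces[9] = 2

2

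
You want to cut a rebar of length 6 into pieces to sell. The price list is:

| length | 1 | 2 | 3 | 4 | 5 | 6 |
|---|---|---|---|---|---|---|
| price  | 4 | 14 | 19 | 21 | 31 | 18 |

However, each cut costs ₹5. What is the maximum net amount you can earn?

33

Let net[k] be the best obtainable value from length k. For each k, try every first piece i and keep the best of price[i] + net[k−i] minus the 5 cut fee when i<k.
net[1] = 4
net[2] = 14
net[3] = 19
net[4] = 23  (first piece 2, then net[2]=14)
net[5] = 31
net[6] = 33  (first piece 3, then net[3]=19)
One optimal plan: pieces 3 + 3 (1 cut) → ₹38 − ₹5 = ₹33.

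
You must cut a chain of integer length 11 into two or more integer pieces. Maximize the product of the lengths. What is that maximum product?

Let g[k] be the best product for length k (with at least one cut). For each first piece i, the rest contributes max(k−i, g[k−i]).
g[2] = 1·max(1,0) = 1·1 = 1
g[3] = max(1·2, 2·1) = 2
g[4] = max(1·3, 2·2, 3·1) = 4
g[5] = max(1·4, 2·3, 3·2, 4·1) = 6
g[6] = max(1·6, 2·4, 3·3, 4·2, 5·1) = 9
g[7] = max(1·9, 2·6, 3·4, 4·3, 5·2, 6·1) = 12
g[8] = max(1·12, 2·9, 3·6, …, 6·2, 7·1) = 18
g[9] = max(1·18, 2·12, 3·9, …, 7·2, 8·1) = 27
g[10] = max(1·27, 2·18, 3·12, …, 8·2, 9·1) = 36
g[11] = max(1·36, 2·27, 3·18, …, 9·2, 10·1) = 54
One optimal split: 3 + 3 + 3 + 2; product 3·3·3·2 = 54.

54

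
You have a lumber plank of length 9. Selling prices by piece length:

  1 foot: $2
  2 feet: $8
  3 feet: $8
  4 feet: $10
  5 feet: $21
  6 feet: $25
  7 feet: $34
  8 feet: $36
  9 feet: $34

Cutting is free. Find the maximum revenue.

Build R[k] bottom-up: R[k] = max over allowed piece i of (p[i] + R[k−i]).
R[1] = 2
R[2] = 8
R[3] = 10  (first piece 1, then R[2]=8)
R[4] = 16  (first piece 2, then R[2]=8)
R[5] = 21
R[6] = 25
R[7] = 34
R[8] = 36  (first piece 1, then R[7]=34)
R[9] = 42  (first piece 2, then R[7]=34)
One optimal cutting: 7 + 2 → $34 + $8 = $42.

42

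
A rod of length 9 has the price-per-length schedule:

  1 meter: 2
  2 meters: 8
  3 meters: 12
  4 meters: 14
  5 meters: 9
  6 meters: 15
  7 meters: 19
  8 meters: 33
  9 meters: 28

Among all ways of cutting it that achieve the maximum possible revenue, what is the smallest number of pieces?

3

Build r[k] bottom-up: r[k] = max over allowed piece i of (p[i] + r[k−i]).
r[1] = 2
r[2] = max(2+2, 8+0) = 8
r[3] = max(2+8, 8+2, 12+0) = 12
r[4] = max(2+12, 8+8, 12+2, 14+0) = 16
r[5] = max(2+16, 8+12, 12+8, 14+2, 9+0) = 20
r[6] = max(2+20, 8+16, 12+12, 14+8, 9+2, 15+0) = 24
r[7] = max(2+24, 8+20, 12+16, …, 15+2, 19+0) = 28
r[8] = max(2+28, 8+24, 12+20, …, 19+2, 33+0) = 33
r[9] = max(2+33, 8+28, 12+24, …, 33+2, 28+0) = 36
Maximum revenue is 36.
Now minimize piece count subject to staying optimal: for each k, pieces[k] = 1 + min over i with p[i]+r[k−i]=r[k] of pieces[k−i].
pieces[6] = 2
pieces[7] = 3
pieces[8] = 1
pieces[9] = 3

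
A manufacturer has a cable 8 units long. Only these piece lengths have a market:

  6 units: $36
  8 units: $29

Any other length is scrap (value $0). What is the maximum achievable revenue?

Build best[k] bottom-up: best[k] = max over allowed piece i of (p[i] + best[k−i]).
best[1] = 0
best[2] = 0
best[3] = 0
best[4] = 0
best[5] = 0
best[6] = 36
best[7] = 36
best[8] = 36
One optimal cutting: pieces 6 with 2 units of scrap → $36.

36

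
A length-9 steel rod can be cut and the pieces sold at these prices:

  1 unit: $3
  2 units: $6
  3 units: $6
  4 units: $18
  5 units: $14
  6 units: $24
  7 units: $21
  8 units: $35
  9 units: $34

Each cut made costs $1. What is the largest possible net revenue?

Let v[k] be the best obtainable value from length k. For each k, try every first piece i and keep the best of price[i] + v[k−i] minus the 1 cut fee when i<k.
v[1] = 3
v[2] = 6
v[3] = 8  (first piece 1, then v[2]=6)
v[4] = 18
v[5] = 20  (first piece 1, then v[4]=18)
v[6] = 24
v[7] = 26  (first piece 1, then v[6]=24)
v[8] = 35  (first piece 4, then v[4]=18)
v[9] = 37  (first piece 1, then v[8]=35)
One optimal plan: pieces 4 + 4 + 1 (2 cuts) → $39 − $2 = $37.

37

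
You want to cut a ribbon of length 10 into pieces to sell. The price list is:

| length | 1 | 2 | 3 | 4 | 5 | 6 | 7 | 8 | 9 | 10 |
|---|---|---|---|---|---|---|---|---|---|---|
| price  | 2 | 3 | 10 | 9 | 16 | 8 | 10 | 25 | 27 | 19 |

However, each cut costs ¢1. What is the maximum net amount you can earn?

31

Consider every possible first cut. net[k] is the best of p[i]+net[k−i] over all sellable i≤k, charging 1 whenever i<k.
net[1] = 2
net[2] = 3  (first piece 1, then net[1]=2)
net[3] = 10
net[4] = 11  (first piece 1, then net[3]=10)
net[5] = 16
net[6] = 19  (first piece 3, then net[3]=10)
net[7] = 20  (first piece 1, then net[6]=19)
net[8] = 25  (first piece 3, then net[5]=16)
net[9] = 28  (first piece 3, then net[6]=19)
net[10] = 31  (first piece 5, then net[5]=16)
One optimal plan: pieces 5 + 5 (1 cut) → ¢32 − ¢1 = ¢31.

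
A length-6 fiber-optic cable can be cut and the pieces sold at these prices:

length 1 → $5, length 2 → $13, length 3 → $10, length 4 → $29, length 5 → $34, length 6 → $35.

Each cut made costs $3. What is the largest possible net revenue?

Build v[k] bottom-up: v[k] = max over allowed piece i of (p[i] + v[k−i]) − 3 per cut.
v[1] = 5
v[2] = max(5+5-3, 13+0) = 13
v[3] = max(5+13-3, 13+5-3, 10+0) = 15
v[4] = max(5+15-3, 13+13-3, 10+5-3, 29+0) = 29
v[5] = max(5+29-3, 13+15-3, 10+13-3, 29+5-3, 34+0) = 34
v[6] = max(5+34-3, 13+29-3, 10+15-3, 29+13-3, 34+5-3, 35+0) = 39
One optimal plan: pieces 4 + 2 (1 cut) → $42 − $3 = $39.

39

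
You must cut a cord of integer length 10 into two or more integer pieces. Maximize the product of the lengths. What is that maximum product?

36

Fill m[k] for k=2..10: at each k try every first piece i and multiply by the better of (k−i) uncut or m[k−i].
m[2] = 1·max(1,0) = 1·1 = 1
m[3] = 1·max(2,1) = 1·2 = 2
m[4] = 2·max(2,1) = 2·2 = 4
m[5] = 2·max(3,2) = 2·3 = 6
m[6] = 3·max(3,2) = 3·3 = 9
m[7] = 2·max(5,6) = 2·6 = 12
m[8] = 2·max(6,9) = 2·9 = 18
m[9] = 3·max(6,9) = 3·9 = 27
m[10] = 2·max(8,18) = 2·18 = 36
One optimal split: 3 + 3 + 2 + 2; product 3·3·2·2 = 36.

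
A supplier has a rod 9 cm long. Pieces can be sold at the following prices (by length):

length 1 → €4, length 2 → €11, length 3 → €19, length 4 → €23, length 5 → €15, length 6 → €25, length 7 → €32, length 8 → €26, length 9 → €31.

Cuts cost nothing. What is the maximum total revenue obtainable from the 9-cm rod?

Build R[k] bottom-up: R[k] = max over allowed piece i of (p[i] + R[k−i]).
R[1] = 4
R[2] = max(4+4, 11+0) = 11
R[3] = max(4+11, 11+4, 19+0) = 19
R[4] = max(4+19, 11+11, 19+4, 23+0) = 23
R[5] = max(4+23, 11+19, 19+11, 23+4, 15+0) = 30
R[6] = max(4+30, 11+23, 19+19, 23+11, 15+4, 25+0) = 38
R[7] = max(4+38, 11+30, 19+23, …, 25+4, 32+0) = 42
R[8] = max(4+42, 11+38, 19+30, …, 32+4, 26+0) = 49
R[9] = max(4+49, 11+42, 19+38, …, 26+4, 31+0) = 57
One optimal cutting: 3 + 3 + 3 → €19 + €19 + €19 = €57.

57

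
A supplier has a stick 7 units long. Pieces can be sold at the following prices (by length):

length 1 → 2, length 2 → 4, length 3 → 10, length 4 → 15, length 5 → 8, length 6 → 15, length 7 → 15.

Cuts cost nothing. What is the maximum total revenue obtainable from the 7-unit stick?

Consider every possible first cut. R[k] is the best of p[i]+R[k−i] over all sellable i≤k.
R[1] = 2
R[2] = max(2+2, 4+0) = 4
R[3] = max(2+4, 4+2, 10+0) = 10
R[4] = max(2+10, 4+4, 10+2, 15+0) = 15
R[5] = max(2+15, 4+10, 10+4, 15+2, 8+0) = 17
R[6] = max(2+17, 4+15, 10+10, 15+4, 8+2, 15+0) = 20
R[7] = max(2+20, 4+17, 10+15, …, 15+2, 15+0) = 25
One optimal cutting: 4 + 3 → 15 + 10 = 25.

25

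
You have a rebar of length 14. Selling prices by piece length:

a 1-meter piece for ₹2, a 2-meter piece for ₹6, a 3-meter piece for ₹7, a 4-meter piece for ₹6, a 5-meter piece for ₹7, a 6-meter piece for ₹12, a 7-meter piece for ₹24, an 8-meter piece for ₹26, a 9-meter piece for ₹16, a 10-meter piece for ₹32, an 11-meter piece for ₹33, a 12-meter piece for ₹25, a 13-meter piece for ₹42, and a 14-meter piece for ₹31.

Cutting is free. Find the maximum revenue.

48

Build best[k] bottom-up: best[k] = max over allowed piece i of (p[i] + best[k−i]).
best[1] = 2
best[2] = max(2+2, 6+0) = 6
best[3] = max(2+6, 6+2, 7+0) = 8
best[4] = max(2+8, 6+6, 7+2, 6+0) = 12
best[5] = max(2+12, 6+8, 7+6, 6+2, 7+0) = 14
best[6] = max(2+14, 6+12, 7+8, 6+6, 7+2, 12+0) = 18
best[7] = max(2+18, 6+14, 7+12, …, 12+2, 24+0) = 24
best[8] = max(2+24, 6+18, 7+14, …, 24+2, 26+0) = 26
best[9] = max(2+26, 6+24, 7+18, …, 26+2, 16+0) = 30
best[10] = max(2+30, 6+26, 7+24, …, 16+2, 32+0) = 32
best[11] = max(2+32, 6+30, 7+26, …, 32+2, 33+0) = 36
best[12] = max(2+36, 6+32, 7+30, …, 33+2, 25+0) = 38
best[13] = max(2+38, 6+36, 7+32, …, 25+2, 42+0) = 42
best[14] = max(2+42, 6+38, 7+36, …, 42+2, 31+0) = 48
One optimal cutting: 7 + 7 → ₹24 + ₹24 = ₹48.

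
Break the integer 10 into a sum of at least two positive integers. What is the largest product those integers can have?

36

Let g[k] be the best product for length k (with at least one cut). For each first piece i, the rest contributes max(k−i, g[k−i]).
g[2] = 1×max(1,0) = 1×1 = 1
g[3] = 1×max(2,1) = 1×2 = 2
g[4] = 2×max(2,1) = 2×2 = 4
g[5] = 2×max(3,2) = 2×3 = 6
g[6] = 3×max(3,2) = 3×3 = 9
g[7] = 2×max(5,6) = 2×6 = 12
g[8] = 2×max(6,9) = 2×9 = 18
g[9] = 3×max(6,9) = 3×9 = 27
g[10] = 2×max(8,18) = 2×18 = 36
One optimal split: 3 + 3 + 2 + 2; product 3×3×2×2 = 36.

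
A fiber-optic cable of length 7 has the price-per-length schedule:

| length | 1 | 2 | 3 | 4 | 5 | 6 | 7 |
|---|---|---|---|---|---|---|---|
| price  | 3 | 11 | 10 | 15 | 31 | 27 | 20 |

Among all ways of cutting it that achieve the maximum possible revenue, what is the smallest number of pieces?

2

Consider every possible first cut. r[k] is the best of p[i]+r[k−i] over all sellable i≤k.
r[1] = 3
r[2] = 11
r[3] = 14  (first piece 1, then r[2]=11)
r[4] = 22  (first piece 2, then r[2]=11)
r[5] = 31
r[6] = 34  (first piece 1, then r[5]=31)
r[7] = 42  (first piece 2, then r[5]=31)
Maximum revenue is $42.
Now minimize piece count subject to staying optimal: for each k, pieces[k] = 1 + min over i with p[i]+r[k−i]=r[k] of pieces[k−i].
pieces[4] = 2
pieces[5] = 1
pieces[6] = 2
pieces[7] = 2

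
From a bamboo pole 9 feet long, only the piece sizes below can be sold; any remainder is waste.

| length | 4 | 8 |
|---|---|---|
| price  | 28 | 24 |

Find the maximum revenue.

Build best[k] bottom-up: best[k] = max over allowed piece i of (p[i] + best[k−i]).
best[1] = 0
best[2] = 0
best[3] = 0
best[4] = 28
best[5] = 28
best[6] = 28
best[7] = 28
best[8] = 56  (first piece 4, then best[4]=28)
best[9] = 56
One optimal cutting: pieces 4 + 4 with 1 foot of scrap → $56.

56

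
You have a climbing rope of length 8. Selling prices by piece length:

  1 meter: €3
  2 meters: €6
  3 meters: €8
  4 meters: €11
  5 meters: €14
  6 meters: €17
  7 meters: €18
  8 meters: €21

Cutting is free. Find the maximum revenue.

Build best[k] bottom-up: best[k] = max over allowed piece i of (p[i] + best[k−i]).
best[1] = 3
best[2] = max(3+3, 6+0) = 6
best[3] = max(3+6, 6+3, 8+0) = 9
best[4] = max(3+9, 6+6, 8+3, 11+0) = 12
best[5] = max(3+12, 6+9, 8+6, 11+3, 14+0) = 15
best[6] = max(3+15, 6+12, 8+9, 11+6, 14+3, 17+0) = 18
best[7] = max(3+18, 6+15, 8+12, …, 17+3, 18+0) = 21
best[8] = max(3+21, 6+18, 8+15, …, 18+3, 21+0) = 24
One optimal cutting: 1 + 1 + 1 + 1 + 1 + 1 + 1 + 1 → €3 + €3 + €3 + €3 + €3 + €3 + €3 + €3 = €24.

24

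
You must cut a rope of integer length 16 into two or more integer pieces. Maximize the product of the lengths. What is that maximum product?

Define P[k] = max over 1≤i<k of i · max(k−i, P[k−i]); the inner max lets the remainder stay uncut if that's better.
P[2] = 1*max(1,0) = 1*1 = 1
P[3] = 1*max(2,1) = 1*2 = 2
P[4] = 2*max(2,1) = 2*2 = 4
P[5] = 2*max(3,2) = 2*3 = 6
P[6] = 3*max(3,2) = 3*3 = 9
P[7] = 2*max(5,6) = 2*6 = 12
P[8] = 2*max(6,9) = 2*9 = 18
P[9] = 3*max(6,9) = 3*9 = 27
P[10] = 2*max(8,18) = 2*18 = 36
P[11] = 2*max(9,27) = 2*27 = 54
P[12] = 3*max(9,27) = 3*27 = 81
P[13] = 2*max(11,54) = 2*54 = 108
P[14] = 2*max(12,81) = 2*81 = 162
P[15] = 3*max(12,81) = 3*81 = 243
P[16] = 2*max(14,162) = 2*162 = 324
One optimal split: 3 + 3 + 3 + 3 + 2 + 2; product 3*3*3*3*2*2 = 324.

324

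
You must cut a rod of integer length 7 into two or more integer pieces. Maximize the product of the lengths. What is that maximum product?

12

Let m[k] be the best product for length k (with at least one cut). For each first piece i, the rest contributes max(k−i, m[k−i]).
m[2] = 1×max(1,0) = 1×1 = 1
m[3] = max(1×2, 2×1) = 2
m[4] = max(1×3, 2×2, 3×1) = 4
m[5] = max(1×4, 2×3, 3×2, 4×1) = 6
m[6] = max(1×6, 2×4, 3×3, 4×2, 5×1) = 9
m[7] = max(1×9, 2×6, 3×4, 4×3, 5×2, 6×1) = 12
One optimal split: 3 + 2 + 2; product 3×2×2 = 12.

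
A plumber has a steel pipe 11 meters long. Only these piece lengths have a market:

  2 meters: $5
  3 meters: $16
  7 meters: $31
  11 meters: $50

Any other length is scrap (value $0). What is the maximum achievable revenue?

53

Consider every possible first cut. best[k] is the best of p[i]+best[k−i] over all sellable i≤k.
best[1] = 0
best[2] = 5
best[3] = 16
best[4] = 16
best[5] = 21  (first piece 2, then best[3]=16)
best[6] = 32  (first piece 3, then best[3]=16)
best[7] = 32
best[8] = 37  (first piece 2, then best[6]=32)
best[9] = 48  (first piece 3, then best[6]=32)
best[10] = 48
best[11] = 53  (first piece 2, then best[9]=48)
One optimal cutting: 3 + 3 + 3 + 2 → $53.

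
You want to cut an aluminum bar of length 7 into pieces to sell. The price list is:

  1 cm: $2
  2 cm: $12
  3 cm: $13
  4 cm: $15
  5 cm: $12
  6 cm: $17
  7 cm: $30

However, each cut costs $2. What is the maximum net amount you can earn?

33

Build r[k] bottom-up: r[k] = max over allowed piece i of (p[i] + r[k−i]) − 2 per cut.
r[1] = 2
r[2] = max(2+2-2, 12+0) = 12
r[3] = max(2+12-2, 12+2-2, 13+0) = 13
r[4] = max(2+13-2, 12+12-2, 13+2-2, 15+0) = 22
r[5] = max(2+22-2, 12+13-2, 13+12-2, 15+2-2, 12+0) = 23
r[6] = max(2+23-2, 12+22-2, 13+13-2, 15+12-2, 12+2-2, 17+0) = 32
r[7] = max(2+32-2, 12+23-2, 13+22-2, …, 17+2-2, 30+0) = 33
One optimal plan: pieces 3 + 2 + 2 (2 cuts) → $37 − $4 = $33.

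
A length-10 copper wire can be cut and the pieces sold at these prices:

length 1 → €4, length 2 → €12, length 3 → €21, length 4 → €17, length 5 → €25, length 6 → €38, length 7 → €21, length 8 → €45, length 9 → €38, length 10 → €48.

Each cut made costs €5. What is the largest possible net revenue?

Build v[k] bottom-up: v[k] = max over allowed piece i of (p[i] + v[k−i]) − 5 per cut.
v[1] = 4
v[2] = 12
v[3] = 21
v[4] = 20  (first piece 1, then v[3]=21)
v[5] = 28  (first piece 2, then v[3]=21)
v[6] = 38
v[7] = 37  (first piece 1, then v[6]=38)
v[8] = 45  (first piece 2, then v[6]=38)
v[9] = 54  (first piece 3, then v[6]=38)
v[10] = 53  (first piece 1, then v[9]=54)
One optimal plan: pieces 6 + 3 + 1 (2 cuts) → €63 − €10 = €53.

53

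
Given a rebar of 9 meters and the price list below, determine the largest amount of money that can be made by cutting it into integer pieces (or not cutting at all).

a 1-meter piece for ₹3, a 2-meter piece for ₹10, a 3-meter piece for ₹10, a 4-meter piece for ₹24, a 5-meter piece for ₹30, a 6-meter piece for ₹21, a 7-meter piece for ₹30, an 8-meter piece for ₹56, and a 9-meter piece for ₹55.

59

Consider every possible first cut. R[k] is the best of p[i]+R[k−i] over all sellable i≤k.
R[1] = 3
R[2] = 10
R[3] = 13  (first piece 1, then R[2]=10)
R[4] = 24
R[5] = 30
R[6] = 34  (first piece 2, then R[4]=24)
R[7] = 40  (first piece 2, then R[5]=30)
R[8] = 56
R[9] = 59  (first piece 1, then R[8]=56)
One optimal cutting: 8 + 1 → ₹56 + ₹3 = ₹59.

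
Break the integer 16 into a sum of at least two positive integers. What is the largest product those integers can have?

324

Define prod[k] = max over 1≤i<k of i · max(k−i, prod[k−i]); the inner max lets the remainder stay uncut if that's better.
Small cases: prod[2]=1, prod[3]=2, prod[4]=4, prod[5]=6, prod[6]=9, prod[7]=12, prod[8]=18, prod[9]=27, prod[10]=36, prod[11]=54.
prod[12] = 3·max(9,27) = 3·27 = 81
prod[13] = 2·max(11,54) = 2·54 = 108
prod[14] = 2·max(12,81) = 2·81 = 162
prod[15] = 3·max(12,81) = 3·81 = 243
prod[16] = 2·max(14,162) = 2·162 = 324
One optimal split: 3 + 3 + 3 + 3 + 2 + 2; product 3·3·3·3·2·2 = 324.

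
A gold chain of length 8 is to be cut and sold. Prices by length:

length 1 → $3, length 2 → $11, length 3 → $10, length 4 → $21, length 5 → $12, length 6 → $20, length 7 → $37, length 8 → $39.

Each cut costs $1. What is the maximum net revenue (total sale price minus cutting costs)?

Let net[k] be the best obtainable value from length k. For each k, try every first piece i and keep the best of price[i] + net[k−i] minus the 1 cut fee when i<k.
net[1] = 3
net[2] = max(3+3-1, 11+0) = 11
net[3] = max(3+11-1, 11+3-1, 10+0) = 13
net[4] = max(3+13-1, 11+11-1, 10+3-1, 21+0) = 21
net[5] = max(3+21-1, 11+13-1, 10+11-1, 21+3-1, 12+0) = 23
net[6] = max(3+23-1, 11+21-1, 10+13-1, 21+11-1, 12+3-1, 20+0) = 31
net[7] = max(3+31-1, 11+23-1, 10+21-1, …, 20+3-1, 37+0) = 37
net[8] = max(3+37-1, 11+31-1, 10+23-1, …, 37+3-1, 39+0) = 41
One optimal plan: pieces 2 + 2 + 2 + 2 (3 cuts) → $44 − $3 = $41.

41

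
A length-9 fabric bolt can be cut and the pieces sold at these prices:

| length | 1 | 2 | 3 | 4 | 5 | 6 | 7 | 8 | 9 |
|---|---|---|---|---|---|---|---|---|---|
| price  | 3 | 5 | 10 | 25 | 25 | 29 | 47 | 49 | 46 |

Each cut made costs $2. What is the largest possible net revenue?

Consider every possible first cut. net[k] is the best of p[i]+net[k−i] over all sellable i≤k, charging 2 whenever i<k.
net[1] = 3
net[2] = max(3+3-2, 5+0) = 5
net[3] = max(3+5-2, 5+3-2, 10+0) = 10
net[4] = max(3+10-2, 5+5-2, 10+3-2, 25+0) = 25
net[5] = max(3+25-2, 5+10-2, 10+5-2, 25+3-2, 25+0) = 26
net[6] = max(3+26-2, 5+25-2, 10+10-2, 25+5-2, 25+3-2, 29+0) = 29
net[7] = max(3+29-2, 5+26-2, 10+25-2, …, 29+3-2, 47+0) = 47
net[8] = max(3+47-2, 5+29-2, 10+26-2, …, 47+3-2, 49+0) = 49
net[9] = max(3+49-2, 5+47-2, 10+29-2, …, 49+3-2, 46+0) = 50
One optimal plan: pieces 8 + 1 (1 cut) → $52 − $2 = $50.

50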